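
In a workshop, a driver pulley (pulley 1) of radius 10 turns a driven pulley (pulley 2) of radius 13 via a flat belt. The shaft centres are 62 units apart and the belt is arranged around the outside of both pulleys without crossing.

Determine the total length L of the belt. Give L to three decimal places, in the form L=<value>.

open belt: β = asin((r2−r1)/C) = asin(3/62) = 2.7735°
wrap1 = π − 2β = 174.4531°
wrap2 = π + 2β = 185.5469°
tangent length = C·cosβ = 61.9274
L = r1·wrap1 + r2·wrap2 + 2·C·cosβ = 10·3.0448 + 13·3.2384 + 2·61.9274 = 196.4018

L=196.402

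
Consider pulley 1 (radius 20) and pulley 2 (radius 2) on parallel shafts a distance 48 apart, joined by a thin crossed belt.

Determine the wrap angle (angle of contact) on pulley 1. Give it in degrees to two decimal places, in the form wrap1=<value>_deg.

wrap1=234.56_deg

crossed belt: β = asin((r1+r2)/C) = asin(22/48) = 27.2796°
wrap1 = wrap2 = π + 2β = 234.5592°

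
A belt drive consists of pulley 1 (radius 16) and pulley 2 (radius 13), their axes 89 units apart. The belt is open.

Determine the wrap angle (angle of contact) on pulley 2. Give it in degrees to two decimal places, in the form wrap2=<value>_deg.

wrap2=176.14_deg

open belt: β = asin((r2−r1)/C) = asin(-3/89) = -1.9317°
wrap1 = π − 2β = 183.8634°
wrap2 = π + 2β = 176.1366°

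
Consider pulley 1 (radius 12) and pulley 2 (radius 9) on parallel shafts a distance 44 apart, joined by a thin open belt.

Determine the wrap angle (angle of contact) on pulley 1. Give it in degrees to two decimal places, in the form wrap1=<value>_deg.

wrap1=187.82_deg

open belt: β = asin((r2−r1)/C) = asin(-3/44) = -3.9096°
wrap1 = π − 2β = 187.8191°
wrap2 = π + 2β = 172.1809°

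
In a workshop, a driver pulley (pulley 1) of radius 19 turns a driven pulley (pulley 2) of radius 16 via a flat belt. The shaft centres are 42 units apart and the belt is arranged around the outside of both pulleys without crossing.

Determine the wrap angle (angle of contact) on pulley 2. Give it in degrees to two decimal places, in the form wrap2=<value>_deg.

open belt: β = asin((r2−r1)/C) = asin(-3/42) = -4.0960°
wrap1 = π − 2β = 188.1921°
wrap2 = π + 2β = 171.8079°

wrap2=171.81_deg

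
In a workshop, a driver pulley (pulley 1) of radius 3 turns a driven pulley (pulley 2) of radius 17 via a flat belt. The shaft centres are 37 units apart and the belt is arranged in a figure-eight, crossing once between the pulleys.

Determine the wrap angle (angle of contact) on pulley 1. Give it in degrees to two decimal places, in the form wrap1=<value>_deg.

wrap1=245.44_deg

crossed belt: β = asin((r1+r2)/C) = asin(20/37) = 32.7204°
wrap1 = wrap2 = π + 2β = 245.4409°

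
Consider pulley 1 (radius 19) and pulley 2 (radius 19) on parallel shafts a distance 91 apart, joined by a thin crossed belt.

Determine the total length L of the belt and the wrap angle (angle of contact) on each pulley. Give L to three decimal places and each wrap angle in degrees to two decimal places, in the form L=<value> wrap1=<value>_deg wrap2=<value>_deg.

crossed belt: β = asin((r1+r2)/C) = asin(38/91) = 24.6820°
wrap1 = wrap2 = π + 2β = 229.3641°
tangent length = C·cosβ = 82.6862
L = (r1+r2)·wrap + 2·C·cosβ = 38·4.0032 + 2·82.6862 = 317.4923

L=317.492 wrap1=229.36_deg wrap2=229.36_deg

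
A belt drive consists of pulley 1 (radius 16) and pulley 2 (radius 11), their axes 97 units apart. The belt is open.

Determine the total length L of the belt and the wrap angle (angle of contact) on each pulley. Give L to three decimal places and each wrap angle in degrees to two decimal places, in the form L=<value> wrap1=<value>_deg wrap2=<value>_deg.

open belt: β = asin((r2−r1)/C) = asin(-5/97) = -2.9547°
wrap1 = π − 2β = 185.9094°
wrap2 = π + 2β = 174.0906°
tangent length = C·cosβ = 96.8710
L = r1·wrap1 + r2·wrap2 + 2·C·cosβ = 16·3.2447 + 11·3.0385 + 2·96.8710 = 279.0808

L=279.081 wrap1=185.91_deg wrap2=174.09_deg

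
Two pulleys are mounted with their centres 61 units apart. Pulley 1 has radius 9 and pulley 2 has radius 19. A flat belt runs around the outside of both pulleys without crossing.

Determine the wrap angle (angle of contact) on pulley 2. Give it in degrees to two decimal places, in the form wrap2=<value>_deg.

open belt: β = asin((r2−r1)/C) = asin(10/61) = 9.4353°
wrap1 = π − 2β = 161.1293°
wrap2 = π + 2β = 198.8707°

wrap2=198.87_deg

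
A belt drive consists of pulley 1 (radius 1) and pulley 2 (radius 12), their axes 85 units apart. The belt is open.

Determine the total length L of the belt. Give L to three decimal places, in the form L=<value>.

open belt: β = asin((r2−r1)/C) = asin(11/85) = 7.4356°
wrap1 = π − 2β = 165.1288°
wrap2 = π + 2β = 194.8712°
tangent length = C·cosβ = 84.2852
L = r1·wrap1 + r2·wrap2 + 2·C·cosβ = 1·2.8820 + 12·3.4011 + 2·84.2852 = 212.2662

L=212.266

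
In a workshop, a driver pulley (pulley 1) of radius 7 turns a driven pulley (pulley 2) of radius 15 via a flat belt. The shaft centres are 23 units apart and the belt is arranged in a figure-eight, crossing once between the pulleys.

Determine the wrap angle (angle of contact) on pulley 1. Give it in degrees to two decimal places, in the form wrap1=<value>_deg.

crossed belt: β = asin((r1+r2)/C) = asin(22/23) = 73.0426°
wrap1 = wrap2 = π + 2β = 326.0851°

wrap1=326.09_deg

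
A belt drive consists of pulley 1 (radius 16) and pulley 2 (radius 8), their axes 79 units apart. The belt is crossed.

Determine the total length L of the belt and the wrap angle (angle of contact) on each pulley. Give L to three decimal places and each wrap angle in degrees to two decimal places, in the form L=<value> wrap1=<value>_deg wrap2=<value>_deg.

crossed belt: β = asin((r1+r2)/C) = asin(24/79) = 17.6858°
wrap1 = wrap2 = π + 2β = 215.3717°
tangent length = C·cosβ = 75.2662
L = (r1+r2)·wrap + 2·C·cosβ = 24·3.7589 + 2·75.2662 = 240.7471

L=240.747 wrap1=215.37_deg wrap2=215.37_deg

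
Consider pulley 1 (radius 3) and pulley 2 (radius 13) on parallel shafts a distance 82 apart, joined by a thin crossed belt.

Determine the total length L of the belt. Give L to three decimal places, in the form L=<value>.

crossed belt: β = asin((r1+r2)/C) = asin(16/82) = 11.2518°
wrap1 = wrap2 = π + 2β = 202.5037°
tangent length = C·cosβ = 80.4239
L = (r1+r2)·wrap + 2·C·cosβ = 16·3.5344 + 2·80.4239 = 217.3975

L=217.397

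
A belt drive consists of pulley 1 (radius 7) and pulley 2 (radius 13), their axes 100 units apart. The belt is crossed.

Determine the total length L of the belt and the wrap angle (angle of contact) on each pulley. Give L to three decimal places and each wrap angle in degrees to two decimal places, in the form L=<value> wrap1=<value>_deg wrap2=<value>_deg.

L=266.845 wrap1=203.07_deg wrap2=203.07_deg

crossed belt: β = asin((r1+r2)/C) = asin(20/100) = 11.5370°
wrap1 = wrap2 = π + 2β = 203.0739°
tangent length = C·cosβ = 97.9796
L = (r1+r2)·wrap + 2·C·cosβ = 20·3.5443 + 2·97.9796 = 266.8453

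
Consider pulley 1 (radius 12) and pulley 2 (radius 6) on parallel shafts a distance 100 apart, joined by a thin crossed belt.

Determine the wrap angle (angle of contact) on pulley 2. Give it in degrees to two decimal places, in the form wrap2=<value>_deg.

wrap2=200.74_deg

crossed belt: β = asin((r1+r2)/C) = asin(18/100) = 10.3698°
wrap1 = wrap2 = π + 2β = 200.7395°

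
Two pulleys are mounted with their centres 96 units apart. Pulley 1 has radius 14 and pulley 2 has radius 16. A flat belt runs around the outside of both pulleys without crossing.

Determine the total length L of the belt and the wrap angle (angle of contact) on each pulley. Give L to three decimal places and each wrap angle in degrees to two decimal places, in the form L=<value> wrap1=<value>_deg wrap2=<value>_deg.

L=286.289 wrap1=177.61_deg wrap2=182.39_deg

open belt: β = asin((r2−r1)/C) = asin(2/96) = 1.1937°
wrap1 = π − 2β = 177.6125°
wrap2 = π + 2β = 182.3875°
tangent length = C·cosβ = 95.9792
L = r1·wrap1 + r2·wrap2 + 2·C·cosβ = 14·3.0999 + 16·3.1833 + 2·95.9792 = 286.2894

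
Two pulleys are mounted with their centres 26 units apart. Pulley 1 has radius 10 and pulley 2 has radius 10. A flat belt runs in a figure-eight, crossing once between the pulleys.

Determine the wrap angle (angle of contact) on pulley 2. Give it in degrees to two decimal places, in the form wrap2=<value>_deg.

crossed belt: β = asin((r1+r2)/C) = asin(20/26) = 50.2849°
wrap1 = wrap2 = π + 2β = 280.5697°

wrap2=280.57_deg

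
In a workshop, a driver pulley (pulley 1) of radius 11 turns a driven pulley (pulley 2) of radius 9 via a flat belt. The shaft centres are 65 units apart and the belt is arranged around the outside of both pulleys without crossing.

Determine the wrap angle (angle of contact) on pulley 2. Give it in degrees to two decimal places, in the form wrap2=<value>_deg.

wrap2=176.47_deg

open belt: β = asin((r2−r1)/C) = asin(-2/65) = -1.7632°
wrap1 = π − 2β = 183.5265°
wrap2 = π + 2β = 176.4735°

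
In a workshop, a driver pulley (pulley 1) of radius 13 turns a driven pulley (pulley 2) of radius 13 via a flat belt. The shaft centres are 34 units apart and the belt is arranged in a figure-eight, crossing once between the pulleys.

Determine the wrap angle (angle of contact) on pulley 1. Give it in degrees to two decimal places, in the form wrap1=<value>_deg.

crossed belt: β = asin((r1+r2)/C) = asin(26/34) = 49.8808°
wrap1 = wrap2 = π + 2β = 279.7617°

wrap1=279.76_deg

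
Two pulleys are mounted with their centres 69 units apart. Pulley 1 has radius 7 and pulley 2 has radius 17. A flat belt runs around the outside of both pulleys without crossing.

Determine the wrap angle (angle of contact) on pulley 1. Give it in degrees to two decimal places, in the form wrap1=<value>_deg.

open belt: β = asin((r2−r1)/C) = asin(10/69) = 8.3331°
wrap1 = π − 2β = 163.3338°
wrap2 = π + 2β = 196.6662°

wrap1=163.33_deg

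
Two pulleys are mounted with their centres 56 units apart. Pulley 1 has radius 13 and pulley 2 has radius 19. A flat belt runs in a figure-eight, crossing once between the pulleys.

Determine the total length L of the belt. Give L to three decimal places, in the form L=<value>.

L=231.372

crossed belt: β = asin((r1+r2)/C) = asin(32/56) = 34.8499°
wrap1 = wrap2 = π + 2β = 249.6998°
tangent length = C·cosβ = 45.9565
L = (r1+r2)·wrap + 2·C·cosβ = 32·4.3581 + 2·45.9565 = 231.3717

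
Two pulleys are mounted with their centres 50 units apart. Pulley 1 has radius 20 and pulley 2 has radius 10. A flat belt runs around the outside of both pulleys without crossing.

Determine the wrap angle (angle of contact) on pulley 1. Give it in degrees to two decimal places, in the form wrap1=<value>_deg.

open belt: β = asin((r2−r1)/C) = asin(-10/50) = -11.5370°
wrap1 = π − 2β = 203.0739°
wrap2 = π + 2β = 156.9261°

wrap1=203.07_deg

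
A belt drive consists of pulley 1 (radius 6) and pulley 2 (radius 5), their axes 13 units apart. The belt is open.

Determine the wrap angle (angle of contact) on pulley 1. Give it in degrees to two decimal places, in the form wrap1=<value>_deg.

wrap1=188.82_deg

open belt: β = asin((r2−r1)/C) = asin(-1/13) = -4.4117°
wrap1 = π − 2β = 188.8235°
wrap2 = π + 2β = 171.1765°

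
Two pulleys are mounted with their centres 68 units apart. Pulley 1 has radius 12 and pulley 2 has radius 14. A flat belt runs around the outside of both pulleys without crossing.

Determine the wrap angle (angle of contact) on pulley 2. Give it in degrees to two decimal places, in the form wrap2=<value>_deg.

wrap2=183.37_deg

open belt: β = asin((r2−r1)/C) = asin(2/68) = 1.6854°
wrap1 = π − 2β = 176.6292°
wrap2 = π + 2β = 183.3708°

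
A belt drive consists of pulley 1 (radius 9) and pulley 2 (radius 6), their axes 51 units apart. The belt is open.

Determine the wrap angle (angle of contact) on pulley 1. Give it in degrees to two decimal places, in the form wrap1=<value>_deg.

open belt: β = asin((r2−r1)/C) = asin(-3/51) = -3.3723°
wrap1 = π − 2β = 186.7446°
wrap2 = π + 2β = 173.2554°

wrap1=186.74_deg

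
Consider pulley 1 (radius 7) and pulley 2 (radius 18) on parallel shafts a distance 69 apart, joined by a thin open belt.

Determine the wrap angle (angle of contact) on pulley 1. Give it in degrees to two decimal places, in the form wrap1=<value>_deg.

wrap1=161.65_deg

open belt: β = asin((r2−r1)/C) = asin(11/69) = 9.1732°
wrap1 = π − 2β = 161.6535°
wrap2 = π + 2β = 198.3465°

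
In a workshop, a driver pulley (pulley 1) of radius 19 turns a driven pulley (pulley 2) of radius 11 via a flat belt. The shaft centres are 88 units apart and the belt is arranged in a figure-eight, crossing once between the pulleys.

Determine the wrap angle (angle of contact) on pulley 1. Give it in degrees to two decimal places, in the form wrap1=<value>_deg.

wrap1=219.86_deg

crossed belt: β = asin((r1+r2)/C) = asin(30/88) = 19.9323°
wrap1 = wrap2 = π + 2β = 219.8645°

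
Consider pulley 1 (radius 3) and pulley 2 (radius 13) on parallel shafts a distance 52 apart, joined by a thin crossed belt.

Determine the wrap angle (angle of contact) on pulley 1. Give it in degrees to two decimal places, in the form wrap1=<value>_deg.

wrap1=215.84_deg

crossed belt: β = asin((r1+r2)/C) = asin(16/52) = 17.9202°
wrap1 = wrap2 = π + 2β = 215.8404°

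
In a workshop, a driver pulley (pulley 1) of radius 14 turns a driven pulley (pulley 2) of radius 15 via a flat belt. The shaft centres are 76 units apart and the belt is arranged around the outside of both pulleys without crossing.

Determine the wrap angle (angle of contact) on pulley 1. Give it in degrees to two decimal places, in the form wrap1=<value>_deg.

open belt: β = asin((r2−r1)/C) = asin(1/76) = 0.7539°
wrap1 = π − 2β = 178.4922°
wrap2 = π + 2β = 181.5078°

wrap1=178.49_deg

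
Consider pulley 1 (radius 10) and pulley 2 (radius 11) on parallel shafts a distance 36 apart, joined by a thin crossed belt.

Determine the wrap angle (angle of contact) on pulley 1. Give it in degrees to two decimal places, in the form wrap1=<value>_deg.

wrap1=251.37_deg

crossed belt: β = asin((r1+r2)/C) = asin(21/36) = 35.6853°
wrap1 = wrap2 = π + 2β = 251.3707°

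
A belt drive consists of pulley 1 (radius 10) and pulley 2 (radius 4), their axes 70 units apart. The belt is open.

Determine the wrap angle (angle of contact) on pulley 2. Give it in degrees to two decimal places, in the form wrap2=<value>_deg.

wrap2=170.17_deg

open belt: β = asin((r2−r1)/C) = asin(-6/70) = -4.9171°
wrap1 = π − 2β = 189.8342°
wrap2 = π + 2β = 170.1658°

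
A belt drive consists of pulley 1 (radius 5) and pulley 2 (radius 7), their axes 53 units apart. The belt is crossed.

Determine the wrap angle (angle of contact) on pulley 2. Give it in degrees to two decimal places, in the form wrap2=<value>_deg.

wrap2=206.17_deg

crossed belt: β = asin((r1+r2)/C) = asin(12/53) = 13.0861°
wrap1 = wrap2 = π + 2β = 206.1722°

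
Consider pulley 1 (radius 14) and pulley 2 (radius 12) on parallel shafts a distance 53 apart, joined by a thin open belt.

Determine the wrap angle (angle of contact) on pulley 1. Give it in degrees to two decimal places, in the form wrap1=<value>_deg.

open belt: β = asin((r2−r1)/C) = asin(-2/53) = -2.1626°
wrap1 = π − 2β = 184.3252°
wrap2 = π + 2β = 175.6748°

wrap1=184.33_deg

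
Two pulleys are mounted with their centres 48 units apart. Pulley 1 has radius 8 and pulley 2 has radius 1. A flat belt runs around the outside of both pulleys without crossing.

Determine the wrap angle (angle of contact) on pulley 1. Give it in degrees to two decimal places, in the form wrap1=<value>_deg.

open belt: β = asin((r2−r1)/C) = asin(-7/48) = -8.3855°
wrap1 = π − 2β = 196.7711°
wrap2 = π + 2β = 163.2289°

wrap1=196.77_deg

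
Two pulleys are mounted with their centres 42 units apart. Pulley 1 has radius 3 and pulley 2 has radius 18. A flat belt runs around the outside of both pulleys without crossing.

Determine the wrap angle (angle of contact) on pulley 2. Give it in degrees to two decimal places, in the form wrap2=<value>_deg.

open belt: β = asin((r2−r1)/C) = asin(15/42) = 20.9248°
wrap1 = π − 2β = 138.1503°
wrap2 = π + 2β = 221.8497°

wrap2=221.85_deg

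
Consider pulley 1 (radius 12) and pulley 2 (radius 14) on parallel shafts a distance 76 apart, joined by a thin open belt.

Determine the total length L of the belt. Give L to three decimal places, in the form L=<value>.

L=233.734

open belt: β = asin((r2−r1)/C) = asin(2/76) = 1.5080°
wrap1 = π − 2β = 176.9841°
wrap2 = π + 2β = 183.0159°
tangent length = C·cosβ = 75.9737
L = r1·wrap1 + r2·wrap2 + 2·C·cosβ = 12·3.0890 + 14·3.1942 + 2·75.9737 = 233.7340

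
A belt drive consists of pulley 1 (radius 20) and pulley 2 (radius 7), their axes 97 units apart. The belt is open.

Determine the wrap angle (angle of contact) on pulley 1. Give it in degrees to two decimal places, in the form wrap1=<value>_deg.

wrap1=195.40_deg

open belt: β = asin((r2−r1)/C) = asin(-13/97) = -7.7020°
wrap1 = π − 2β = 195.4040°
wrap2 = π + 2β = 164.5960°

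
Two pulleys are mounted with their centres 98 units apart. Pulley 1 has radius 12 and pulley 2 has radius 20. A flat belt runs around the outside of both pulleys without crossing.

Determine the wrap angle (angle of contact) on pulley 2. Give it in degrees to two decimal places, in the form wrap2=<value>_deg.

wrap2=189.36_deg

open belt: β = asin((r2−r1)/C) = asin(8/98) = 4.6824°
wrap1 = π − 2β = 170.6352°
wrap2 = π + 2β = 189.3648°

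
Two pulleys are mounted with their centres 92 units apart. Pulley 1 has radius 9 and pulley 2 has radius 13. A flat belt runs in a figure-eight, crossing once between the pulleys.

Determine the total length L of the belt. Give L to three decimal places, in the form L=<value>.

crossed belt: β = asin((r1+r2)/C) = asin(22/92) = 13.8352°
wrap1 = wrap2 = π + 2β = 207.6704°
tangent length = C·cosβ = 89.3308
L = (r1+r2)·wrap + 2·C·cosβ = 22·3.6245 + 2·89.3308 = 258.4014

L=258.401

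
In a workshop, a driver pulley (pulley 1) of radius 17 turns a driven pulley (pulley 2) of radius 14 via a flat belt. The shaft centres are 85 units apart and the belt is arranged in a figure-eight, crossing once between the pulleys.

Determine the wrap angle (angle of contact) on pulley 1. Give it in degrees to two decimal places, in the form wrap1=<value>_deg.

wrap1=222.78_deg

crossed belt: β = asin((r1+r2)/C) = asin(31/85) = 21.3895°
wrap1 = wrap2 = π + 2β = 222.7790°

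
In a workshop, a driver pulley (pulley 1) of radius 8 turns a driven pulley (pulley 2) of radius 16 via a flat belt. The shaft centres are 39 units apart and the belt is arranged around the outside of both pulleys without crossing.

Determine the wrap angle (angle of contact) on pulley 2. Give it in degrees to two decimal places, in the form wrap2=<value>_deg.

wrap2=203.67_deg

open belt: β = asin((r2−r1)/C) = asin(8/39) = 11.8370°
wrap1 = π − 2β = 156.3260°
wrap2 = π + 2β = 203.6740°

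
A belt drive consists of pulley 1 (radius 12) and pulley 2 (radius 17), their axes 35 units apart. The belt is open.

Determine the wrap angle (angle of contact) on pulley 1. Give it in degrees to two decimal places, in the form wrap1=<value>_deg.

open belt: β = asin((r2−r1)/C) = asin(5/35) = 8.2132°
wrap1 = π − 2β = 163.5736°
wrap2 = π + 2β = 196.4264°

wrap1=163.57_deg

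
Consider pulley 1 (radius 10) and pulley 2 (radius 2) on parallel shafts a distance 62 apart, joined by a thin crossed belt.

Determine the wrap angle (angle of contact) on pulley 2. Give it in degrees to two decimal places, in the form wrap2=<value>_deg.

wrap2=202.32_deg

crossed belt: β = asin((r1+r2)/C) = asin(12/62) = 11.1599°
wrap1 = wrap2 = π + 2β = 202.3199°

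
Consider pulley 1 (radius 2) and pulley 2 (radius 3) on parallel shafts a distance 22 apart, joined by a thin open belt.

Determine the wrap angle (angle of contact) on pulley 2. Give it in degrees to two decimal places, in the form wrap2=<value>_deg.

wrap2=185.21_deg

open belt: β = asin((r2−r1)/C) = asin(1/22) = 2.6053°
wrap1 = π − 2β = 174.7895°
wrap2 = π + 2β = 185.2105°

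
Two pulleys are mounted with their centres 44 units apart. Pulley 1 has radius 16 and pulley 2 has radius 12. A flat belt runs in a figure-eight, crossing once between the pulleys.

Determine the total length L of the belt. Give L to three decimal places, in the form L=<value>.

crossed belt: β = asin((r1+r2)/C) = asin(28/44) = 39.5212°
wrap1 = wrap2 = π + 2β = 259.0424°
tangent length = C·cosβ = 33.9411
L = (r1+r2)·wrap + 2·C·cosβ = 28·4.5211 + 2·33.9411 = 194.4742

L=194.474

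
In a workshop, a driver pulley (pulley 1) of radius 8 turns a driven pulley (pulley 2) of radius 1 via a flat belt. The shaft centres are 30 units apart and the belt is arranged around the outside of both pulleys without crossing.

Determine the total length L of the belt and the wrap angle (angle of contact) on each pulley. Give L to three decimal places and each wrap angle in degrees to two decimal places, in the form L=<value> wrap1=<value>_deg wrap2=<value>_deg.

open belt: β = asin((r2−r1)/C) = asin(-7/30) = -13.4934°
wrap1 = π − 2β = 206.9868°
wrap2 = π + 2β = 153.0132°
tangent length = C·cosβ = 29.1719
L = r1·wrap1 + r2·wrap2 + 2·C·cosβ = 8·3.6126 + 1·2.6706 + 2·29.1719 = 89.9152

L=89.915 wrap1=206.99_deg wrap2=153.01_deg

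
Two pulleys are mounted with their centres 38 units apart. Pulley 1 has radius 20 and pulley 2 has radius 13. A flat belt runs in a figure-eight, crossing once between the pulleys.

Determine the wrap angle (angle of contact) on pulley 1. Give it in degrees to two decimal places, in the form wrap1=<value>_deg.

wrap1=300.55_deg

crossed belt: β = asin((r1+r2)/C) = asin(33/38) = 60.2757°
wrap1 = wrap2 = π + 2β = 300.5513°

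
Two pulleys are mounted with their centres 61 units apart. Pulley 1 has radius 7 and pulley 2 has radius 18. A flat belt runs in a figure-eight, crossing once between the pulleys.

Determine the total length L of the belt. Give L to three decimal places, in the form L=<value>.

crossed belt: β = asin((r1+r2)/C) = asin(25/61) = 24.1945°
wrap1 = wrap2 = π + 2β = 228.3891°
tangent length = C·cosβ = 55.6417
L = (r1+r2)·wrap + 2·C·cosβ = 25·3.9861 + 2·55.6417 = 210.9370

L=210.937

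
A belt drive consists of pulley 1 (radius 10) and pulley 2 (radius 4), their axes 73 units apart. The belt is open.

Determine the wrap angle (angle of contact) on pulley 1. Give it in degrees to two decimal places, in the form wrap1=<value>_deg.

open belt: β = asin((r2−r1)/C) = asin(-6/73) = -4.7146°
wrap1 = π − 2β = 189.4291°
wrap2 = π + 2β = 170.5709°

wrap1=189.43_deg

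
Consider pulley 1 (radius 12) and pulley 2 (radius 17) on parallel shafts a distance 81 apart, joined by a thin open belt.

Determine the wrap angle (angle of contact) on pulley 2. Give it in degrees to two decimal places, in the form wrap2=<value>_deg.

wrap2=187.08_deg

open belt: β = asin((r2−r1)/C) = asin(5/81) = 3.5390°
wrap1 = π − 2β = 172.9219°
wrap2 = π + 2β = 187.0781°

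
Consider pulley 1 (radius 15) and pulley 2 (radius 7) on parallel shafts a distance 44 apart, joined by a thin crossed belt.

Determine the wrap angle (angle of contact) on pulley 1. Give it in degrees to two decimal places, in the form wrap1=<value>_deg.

crossed belt: β = asin((r1+r2)/C) = asin(22/44) = 30.0000°
wrap1 = wrap2 = π + 2β = 240.0000°

wrap1=240.00_deg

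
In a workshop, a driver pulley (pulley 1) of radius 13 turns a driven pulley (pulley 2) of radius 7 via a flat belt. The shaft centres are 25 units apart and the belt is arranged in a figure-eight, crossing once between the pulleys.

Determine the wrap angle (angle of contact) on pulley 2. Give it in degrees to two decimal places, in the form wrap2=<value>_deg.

wrap2=286.26_deg

crossed belt: β = asin((r1+r2)/C) = asin(20/25) = 53.1301°
wrap1 = wrap2 = π + 2β = 286.2602°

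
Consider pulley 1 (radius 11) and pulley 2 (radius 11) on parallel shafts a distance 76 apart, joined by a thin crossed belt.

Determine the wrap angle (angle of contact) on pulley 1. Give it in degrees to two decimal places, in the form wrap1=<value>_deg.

wrap1=213.65_deg

crossed belt: β = asin((r1+r2)/C) = asin(22/76) = 16.8264°
wrap1 = wrap2 = π + 2β = 213.6529°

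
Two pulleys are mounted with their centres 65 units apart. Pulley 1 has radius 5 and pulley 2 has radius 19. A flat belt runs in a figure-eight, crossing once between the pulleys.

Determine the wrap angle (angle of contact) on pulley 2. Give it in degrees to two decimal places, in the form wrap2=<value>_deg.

wrap2=223.34_deg

crossed belt: β = asin((r1+r2)/C) = asin(24/65) = 21.6682°
wrap1 = wrap2 = π + 2β = 223.3364°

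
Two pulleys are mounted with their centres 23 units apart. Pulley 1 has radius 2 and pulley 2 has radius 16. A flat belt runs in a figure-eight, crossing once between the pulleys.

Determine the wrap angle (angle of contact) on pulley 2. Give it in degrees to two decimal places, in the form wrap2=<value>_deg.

wrap2=283.00_deg

crossed belt: β = asin((r1+r2)/C) = asin(18/23) = 51.5000°
wrap1 = wrap2 = π + 2β = 283.0001°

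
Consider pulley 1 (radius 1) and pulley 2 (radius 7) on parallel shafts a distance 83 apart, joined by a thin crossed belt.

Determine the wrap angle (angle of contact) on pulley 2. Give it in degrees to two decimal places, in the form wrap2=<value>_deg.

crossed belt: β = asin((r1+r2)/C) = asin(8/83) = 5.5311°
wrap1 = wrap2 = π + 2β = 191.0621°

wrap2=191.06_deg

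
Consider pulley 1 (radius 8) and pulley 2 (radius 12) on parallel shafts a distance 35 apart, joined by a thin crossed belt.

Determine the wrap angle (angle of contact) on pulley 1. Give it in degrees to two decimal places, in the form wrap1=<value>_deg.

crossed belt: β = asin((r1+r2)/C) = asin(20/35) = 34.8499°
wrap1 = wrap2 = π + 2β = 249.6998°

wrap1=249.70_deg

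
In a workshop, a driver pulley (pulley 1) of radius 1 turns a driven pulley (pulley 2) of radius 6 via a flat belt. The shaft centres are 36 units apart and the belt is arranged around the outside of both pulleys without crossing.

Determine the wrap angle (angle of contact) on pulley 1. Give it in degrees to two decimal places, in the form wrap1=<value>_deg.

open belt: β = asin((r2−r1)/C) = asin(5/36) = 7.9836°
wrap1 = π − 2β = 164.0329°
wrap2 = π + 2β = 195.9671°

wrap1=164.03_deg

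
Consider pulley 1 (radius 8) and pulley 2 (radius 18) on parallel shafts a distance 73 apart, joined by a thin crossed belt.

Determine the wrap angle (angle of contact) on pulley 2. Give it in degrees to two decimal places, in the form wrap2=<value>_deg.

crossed belt: β = asin((r1+r2)/C) = asin(26/73) = 20.8648°
wrap1 = wrap2 = π + 2β = 221.7296°

wrap2=221.73_deg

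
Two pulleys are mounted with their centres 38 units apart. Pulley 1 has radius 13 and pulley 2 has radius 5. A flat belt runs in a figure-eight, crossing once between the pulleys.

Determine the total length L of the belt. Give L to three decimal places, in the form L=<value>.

L=141.246

crossed belt: β = asin((r1+r2)/C) = asin(18/38) = 28.2737°
wrap1 = wrap2 = π + 2β = 236.5474°
tangent length = C·cosβ = 33.4664
L = (r1+r2)·wrap + 2·C·cosβ = 18·4.1285 + 2·33.4664 = 141.2464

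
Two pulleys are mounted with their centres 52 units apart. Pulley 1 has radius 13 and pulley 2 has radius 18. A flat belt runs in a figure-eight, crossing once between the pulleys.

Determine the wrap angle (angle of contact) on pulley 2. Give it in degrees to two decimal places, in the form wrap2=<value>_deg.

crossed belt: β = asin((r1+r2)/C) = asin(31/52) = 36.5949°
wrap1 = wrap2 = π + 2β = 253.1899°

wrap2=253.19_deg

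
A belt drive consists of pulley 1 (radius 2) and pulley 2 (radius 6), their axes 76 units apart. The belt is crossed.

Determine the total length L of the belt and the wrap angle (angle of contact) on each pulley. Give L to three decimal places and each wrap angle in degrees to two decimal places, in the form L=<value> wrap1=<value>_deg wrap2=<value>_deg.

crossed belt: β = asin((r1+r2)/C) = asin(8/76) = 6.0423°
wrap1 = wrap2 = π + 2β = 192.0847°
tangent length = C·cosβ = 75.5778
L = (r1+r2)·wrap + 2·C·cosβ = 8·3.3525 + 2·75.5778 = 177.9756

L=177.976 wrap1=192.08_deg wrap2=192.08_deg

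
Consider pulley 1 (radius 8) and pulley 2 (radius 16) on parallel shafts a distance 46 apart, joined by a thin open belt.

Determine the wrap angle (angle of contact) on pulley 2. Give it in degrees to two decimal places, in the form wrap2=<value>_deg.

wrap2=200.03_deg

open belt: β = asin((r2−r1)/C) = asin(8/46) = 10.0154°
wrap1 = π − 2β = 159.9692°
wrap2 = π + 2β = 200.0308°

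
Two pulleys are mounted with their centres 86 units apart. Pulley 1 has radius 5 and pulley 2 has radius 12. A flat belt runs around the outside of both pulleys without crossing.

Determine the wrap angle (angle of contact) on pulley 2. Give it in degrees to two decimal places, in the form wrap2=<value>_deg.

open belt: β = asin((r2−r1)/C) = asin(7/86) = 4.6688°
wrap1 = π − 2β = 170.6625°
wrap2 = π + 2β = 189.3375°

wrap2=189.34_deg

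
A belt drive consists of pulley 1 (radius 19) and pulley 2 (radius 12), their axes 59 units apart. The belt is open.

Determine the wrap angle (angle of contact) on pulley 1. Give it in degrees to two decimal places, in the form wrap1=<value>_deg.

open belt: β = asin((r2−r1)/C) = asin(-7/59) = -6.8139°
wrap1 = π − 2β = 193.6277°
wrap2 = π + 2β = 166.3723°

wrap1=193.63_deg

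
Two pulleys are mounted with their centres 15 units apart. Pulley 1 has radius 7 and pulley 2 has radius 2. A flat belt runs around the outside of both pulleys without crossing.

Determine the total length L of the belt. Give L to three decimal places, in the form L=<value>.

open belt: β = asin((r2−r1)/C) = asin(-5/15) = -19.4712°
wrap1 = π − 2β = 218.9424°
wrap2 = π + 2β = 141.0576°
tangent length = C·cosβ = 14.1421
L = r1·wrap1 + r2·wrap2 + 2·C·cosβ = 7·3.8213 + 2·2.4619 + 2·14.1421 = 59.9570

L=59.957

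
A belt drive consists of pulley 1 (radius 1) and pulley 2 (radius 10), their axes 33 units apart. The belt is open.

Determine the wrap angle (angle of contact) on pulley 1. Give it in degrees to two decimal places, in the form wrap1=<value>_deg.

open belt: β = asin((r2−r1)/C) = asin(9/33) = 15.8266°
wrap1 = π − 2β = 148.3468°
wrap2 = π + 2β = 211.6532°

wrap1=148.35_deg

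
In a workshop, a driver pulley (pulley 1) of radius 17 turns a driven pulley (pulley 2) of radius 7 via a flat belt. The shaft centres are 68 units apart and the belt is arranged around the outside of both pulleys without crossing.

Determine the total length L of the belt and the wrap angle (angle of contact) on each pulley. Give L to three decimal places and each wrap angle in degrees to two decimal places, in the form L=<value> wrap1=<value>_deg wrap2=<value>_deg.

L=212.871 wrap1=196.91_deg wrap2=163.09_deg

open belt: β = asin((r2−r1)/C) = asin(-10/68) = -8.4565°
wrap1 = π − 2β = 196.9130°
wrap2 = π + 2β = 163.0870°
tangent length = C·cosβ = 67.2607
L = r1·wrap1 + r2·wrap2 + 2·C·cosβ = 17·3.4368 + 7·2.8464 + 2·67.2607 = 212.8715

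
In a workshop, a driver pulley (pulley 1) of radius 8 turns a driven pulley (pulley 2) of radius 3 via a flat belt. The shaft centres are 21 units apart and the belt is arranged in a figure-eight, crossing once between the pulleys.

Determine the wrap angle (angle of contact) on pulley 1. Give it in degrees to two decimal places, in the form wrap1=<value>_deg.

crossed belt: β = asin((r1+r2)/C) = asin(11/21) = 31.5881°
wrap1 = wrap2 = π + 2β = 243.1763°

wrap1=243.18_deg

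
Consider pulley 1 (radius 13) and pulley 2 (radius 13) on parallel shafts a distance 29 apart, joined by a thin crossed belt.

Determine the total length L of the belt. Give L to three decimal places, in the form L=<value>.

crossed belt: β = asin((r1+r2)/C) = asin(26/29) = 63.7084°
wrap1 = wrap2 = π + 2β = 307.4169°
tangent length = C·cosβ = 12.8452
L = (r1+r2)·wrap + 2·C·cosβ = 26·5.3654 + 2·12.8452 = 165.1918

L=165.192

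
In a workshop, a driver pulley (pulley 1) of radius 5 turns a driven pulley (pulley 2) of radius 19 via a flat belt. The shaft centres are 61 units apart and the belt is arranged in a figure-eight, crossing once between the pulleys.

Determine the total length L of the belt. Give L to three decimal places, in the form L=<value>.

crossed belt: β = asin((r1+r2)/C) = asin(24/61) = 23.1689°
wrap1 = wrap2 = π + 2β = 226.3378°
tangent length = C·cosβ = 56.0803
L = (r1+r2)·wrap + 2·C·cosβ = 24·3.9503 + 2·56.0803 = 206.9687

L=206.969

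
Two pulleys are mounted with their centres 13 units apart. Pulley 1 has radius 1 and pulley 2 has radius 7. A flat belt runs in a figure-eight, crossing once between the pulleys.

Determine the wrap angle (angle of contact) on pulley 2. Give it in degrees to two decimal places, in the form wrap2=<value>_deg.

crossed belt: β = asin((r1+r2)/C) = asin(8/13) = 37.9799°
wrap1 = wrap2 = π + 2β = 255.9597°

wrap2=255.96_deg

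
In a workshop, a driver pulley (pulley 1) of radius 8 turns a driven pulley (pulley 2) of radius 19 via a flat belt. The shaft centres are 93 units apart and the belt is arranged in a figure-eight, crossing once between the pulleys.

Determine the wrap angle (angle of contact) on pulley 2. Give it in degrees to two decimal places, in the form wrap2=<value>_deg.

crossed belt: β = asin((r1+r2)/C) = asin(27/93) = 16.8773°
wrap1 = wrap2 = π + 2β = 213.7545°

wrap2=213.75_deg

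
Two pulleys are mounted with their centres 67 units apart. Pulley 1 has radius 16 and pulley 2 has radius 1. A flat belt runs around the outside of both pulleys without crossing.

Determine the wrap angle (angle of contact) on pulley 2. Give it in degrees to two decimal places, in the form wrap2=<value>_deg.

open belt: β = asin((r2−r1)/C) = asin(-15/67) = -12.9371°
wrap1 = π − 2β = 205.8741°
wrap2 = π + 2β = 154.1259°

wrap2=154.13_deg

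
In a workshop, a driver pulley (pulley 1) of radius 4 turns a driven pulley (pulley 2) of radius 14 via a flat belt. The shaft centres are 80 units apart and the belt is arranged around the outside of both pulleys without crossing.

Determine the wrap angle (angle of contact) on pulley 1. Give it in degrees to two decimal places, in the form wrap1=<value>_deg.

wrap1=165.64_deg

open belt: β = asin((r2−r1)/C) = asin(10/80) = 7.1808°
wrap1 = π − 2β = 165.6385°
wrap2 = π + 2β = 194.3615°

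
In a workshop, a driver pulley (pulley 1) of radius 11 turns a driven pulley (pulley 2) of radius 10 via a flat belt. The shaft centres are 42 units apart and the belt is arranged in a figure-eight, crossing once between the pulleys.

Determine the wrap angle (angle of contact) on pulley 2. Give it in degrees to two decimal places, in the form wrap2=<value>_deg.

crossed belt: β = asin((r1+r2)/C) = asin(21/42) = 30.0000°
wrap1 = wrap2 = π + 2β = 240.0000°

wrap2=240.00_deg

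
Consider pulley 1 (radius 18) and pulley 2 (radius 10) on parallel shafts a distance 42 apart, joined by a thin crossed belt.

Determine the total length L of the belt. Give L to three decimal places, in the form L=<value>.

L=191.439

crossed belt: β = asin((r1+r2)/C) = asin(28/42) = 41.8103°
wrap1 = wrap2 = π + 2β = 263.6206°
tangent length = C·cosβ = 31.3050
L = (r1+r2)·wrap + 2·C·cosβ = 28·4.6010 + 2·31.3050 = 191.4392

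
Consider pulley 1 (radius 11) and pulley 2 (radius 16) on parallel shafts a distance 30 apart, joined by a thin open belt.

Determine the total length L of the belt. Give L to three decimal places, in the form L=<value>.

open belt: β = asin((r2−r1)/C) = asin(5/30) = 9.5941°
wrap1 = π − 2β = 160.8119°
wrap2 = π + 2β = 199.1881°
tangent length = C·cosβ = 29.5804
L = r1·wrap1 + r2·wrap2 + 2·C·cosβ = 11·2.8067 + 16·3.4765 + 2·29.5804 = 145.6583

L=145.658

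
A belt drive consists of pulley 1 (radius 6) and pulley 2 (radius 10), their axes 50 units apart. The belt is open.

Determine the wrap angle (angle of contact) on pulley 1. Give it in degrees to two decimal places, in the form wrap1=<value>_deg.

wrap1=170.82_deg

open belt: β = asin((r2−r1)/C) = asin(4/50) = 4.5886°
wrap1 = π − 2β = 170.8229°
wrap2 = π + 2β = 189.1771°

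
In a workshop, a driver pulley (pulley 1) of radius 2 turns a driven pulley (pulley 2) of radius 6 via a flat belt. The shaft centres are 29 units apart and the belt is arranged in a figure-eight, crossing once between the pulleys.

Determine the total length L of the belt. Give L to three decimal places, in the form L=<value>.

crossed belt: β = asin((r1+r2)/C) = asin(8/29) = 16.0134°
wrap1 = wrap2 = π + 2β = 212.0268°
tangent length = C·cosβ = 27.8747
L = (r1+r2)·wrap + 2·C·cosβ = 8·3.7006 + 2·27.8747 = 85.3540

L=85.354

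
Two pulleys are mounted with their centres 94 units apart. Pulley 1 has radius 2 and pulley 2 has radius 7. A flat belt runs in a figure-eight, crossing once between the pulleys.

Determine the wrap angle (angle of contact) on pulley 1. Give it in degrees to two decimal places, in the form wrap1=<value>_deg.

crossed belt: β = asin((r1+r2)/C) = asin(9/94) = 5.4942°
wrap1 = wrap2 = π + 2β = 190.9884°

wrap1=190.99_deg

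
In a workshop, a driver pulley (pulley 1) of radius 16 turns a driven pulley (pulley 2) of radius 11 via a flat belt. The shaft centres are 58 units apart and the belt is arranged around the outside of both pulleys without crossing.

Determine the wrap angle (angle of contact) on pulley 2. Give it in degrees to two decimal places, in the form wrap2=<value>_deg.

wrap2=170.11_deg

open belt: β = asin((r2−r1)/C) = asin(-5/58) = -4.9454°
wrap1 = π − 2β = 189.8909°
wrap2 = π + 2β = 170.1091°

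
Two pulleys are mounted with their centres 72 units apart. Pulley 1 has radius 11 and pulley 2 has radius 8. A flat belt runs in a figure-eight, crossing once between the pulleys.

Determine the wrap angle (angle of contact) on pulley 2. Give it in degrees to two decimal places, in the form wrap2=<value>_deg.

wrap2=210.60_deg

crossed belt: β = asin((r1+r2)/C) = asin(19/72) = 15.3009°
wrap1 = wrap2 = π + 2β = 210.6019°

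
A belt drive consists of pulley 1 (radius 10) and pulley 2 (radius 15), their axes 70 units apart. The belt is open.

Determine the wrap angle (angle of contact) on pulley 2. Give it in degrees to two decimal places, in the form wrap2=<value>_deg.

open belt: β = asin((r2−r1)/C) = asin(5/70) = 4.0960°
wrap1 = π − 2β = 171.8079°
wrap2 = π + 2β = 188.1921°

wrap2=188.19_deg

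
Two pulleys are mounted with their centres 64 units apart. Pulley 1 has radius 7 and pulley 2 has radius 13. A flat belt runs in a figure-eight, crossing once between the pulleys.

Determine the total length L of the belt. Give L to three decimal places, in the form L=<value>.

L=197.134

crossed belt: β = asin((r1+r2)/C) = asin(20/64) = 18.2100°
wrap1 = wrap2 = π + 2β = 216.4199°
tangent length = C·cosβ = 60.7947
L = (r1+r2)·wrap + 2·C·cosβ = 20·3.7772 + 2·60.7947 = 197.1343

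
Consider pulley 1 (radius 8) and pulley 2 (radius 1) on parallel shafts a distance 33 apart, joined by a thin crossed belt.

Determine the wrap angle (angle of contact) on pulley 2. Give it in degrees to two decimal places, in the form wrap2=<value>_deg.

wrap2=211.65_deg

crossed belt: β = asin((r1+r2)/C) = asin(9/33) = 15.8266°
wrap1 = wrap2 = π + 2β = 211.6532°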